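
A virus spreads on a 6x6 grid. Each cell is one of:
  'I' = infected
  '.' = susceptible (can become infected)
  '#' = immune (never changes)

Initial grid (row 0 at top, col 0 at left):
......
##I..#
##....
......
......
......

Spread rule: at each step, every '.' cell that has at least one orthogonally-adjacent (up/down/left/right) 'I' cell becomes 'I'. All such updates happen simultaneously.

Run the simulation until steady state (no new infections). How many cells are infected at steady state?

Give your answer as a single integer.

Answer: 31

Derivation:
Step 0 (initial): 1 infected
Step 1: +3 new -> 4 infected
Step 2: +5 new -> 9 infected
Step 3: +6 new -> 15 infected
Step 4: +7 new -> 22 infected
Step 5: +5 new -> 27 infected
Step 6: +3 new -> 30 infected
Step 7: +1 new -> 31 infected
Step 8: +0 new -> 31 infected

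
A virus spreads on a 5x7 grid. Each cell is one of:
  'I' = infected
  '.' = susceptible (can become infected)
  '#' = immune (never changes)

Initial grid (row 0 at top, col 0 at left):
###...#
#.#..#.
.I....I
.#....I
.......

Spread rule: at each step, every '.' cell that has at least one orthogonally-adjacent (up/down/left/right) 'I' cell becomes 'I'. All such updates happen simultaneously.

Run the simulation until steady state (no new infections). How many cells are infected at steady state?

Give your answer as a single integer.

Answer: 27

Derivation:
Step 0 (initial): 3 infected
Step 1: +7 new -> 10 infected
Step 2: +6 new -> 16 infected
Step 3: +6 new -> 22 infected
Step 4: +4 new -> 26 infected
Step 5: +1 new -> 27 infected
Step 6: +0 new -> 27 infected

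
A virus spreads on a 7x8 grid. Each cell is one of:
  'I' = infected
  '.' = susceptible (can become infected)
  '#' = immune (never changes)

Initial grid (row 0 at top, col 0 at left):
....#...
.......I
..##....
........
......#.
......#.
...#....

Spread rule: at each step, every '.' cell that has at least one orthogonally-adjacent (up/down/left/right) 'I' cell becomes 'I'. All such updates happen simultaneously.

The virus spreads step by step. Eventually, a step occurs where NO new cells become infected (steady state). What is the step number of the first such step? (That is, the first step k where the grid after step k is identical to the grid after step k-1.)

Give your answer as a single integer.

Answer: 13

Derivation:
Step 0 (initial): 1 infected
Step 1: +3 new -> 4 infected
Step 2: +4 new -> 8 infected
Step 3: +5 new -> 13 infected
Step 4: +4 new -> 17 infected
Step 5: +5 new -> 22 infected
Step 6: +6 new -> 28 infected
Step 7: +7 new -> 35 infected
Step 8: +6 new -> 41 infected
Step 9: +3 new -> 44 infected
Step 10: +3 new -> 47 infected
Step 11: +2 new -> 49 infected
Step 12: +1 new -> 50 infected
Step 13: +0 new -> 50 infected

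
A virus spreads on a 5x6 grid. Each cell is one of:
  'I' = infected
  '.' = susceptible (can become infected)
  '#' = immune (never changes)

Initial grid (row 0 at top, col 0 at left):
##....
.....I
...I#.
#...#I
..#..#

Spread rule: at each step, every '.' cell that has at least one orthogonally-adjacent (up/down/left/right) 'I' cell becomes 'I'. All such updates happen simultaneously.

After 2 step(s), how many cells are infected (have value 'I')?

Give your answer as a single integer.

Answer: 15

Derivation:
Step 0 (initial): 3 infected
Step 1: +6 new -> 9 infected
Step 2: +6 new -> 15 infected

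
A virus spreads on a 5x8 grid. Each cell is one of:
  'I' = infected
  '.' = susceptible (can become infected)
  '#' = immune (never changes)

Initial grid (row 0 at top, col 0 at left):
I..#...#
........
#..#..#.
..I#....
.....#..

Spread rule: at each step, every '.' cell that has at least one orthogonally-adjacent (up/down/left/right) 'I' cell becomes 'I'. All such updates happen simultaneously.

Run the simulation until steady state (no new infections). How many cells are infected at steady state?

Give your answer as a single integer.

Answer: 33

Derivation:
Step 0 (initial): 2 infected
Step 1: +5 new -> 7 infected
Step 2: +7 new -> 14 infected
Step 3: +3 new -> 17 infected
Step 4: +2 new -> 19 infected
Step 5: +4 new -> 23 infected
Step 6: +4 new -> 27 infected
Step 7: +4 new -> 31 infected
Step 8: +2 new -> 33 infected
Step 9: +0 new -> 33 infected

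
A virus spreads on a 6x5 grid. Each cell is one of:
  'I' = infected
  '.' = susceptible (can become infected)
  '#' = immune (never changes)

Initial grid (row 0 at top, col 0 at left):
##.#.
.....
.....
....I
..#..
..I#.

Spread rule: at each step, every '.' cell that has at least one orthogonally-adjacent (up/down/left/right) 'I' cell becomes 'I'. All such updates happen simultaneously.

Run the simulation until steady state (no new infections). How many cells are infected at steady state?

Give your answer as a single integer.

Step 0 (initial): 2 infected
Step 1: +4 new -> 6 infected
Step 2: +7 new -> 13 infected
Step 3: +5 new -> 18 infected
Step 4: +3 new -> 21 infected
Step 5: +3 new -> 24 infected
Step 6: +1 new -> 25 infected
Step 7: +0 new -> 25 infected

Answer: 25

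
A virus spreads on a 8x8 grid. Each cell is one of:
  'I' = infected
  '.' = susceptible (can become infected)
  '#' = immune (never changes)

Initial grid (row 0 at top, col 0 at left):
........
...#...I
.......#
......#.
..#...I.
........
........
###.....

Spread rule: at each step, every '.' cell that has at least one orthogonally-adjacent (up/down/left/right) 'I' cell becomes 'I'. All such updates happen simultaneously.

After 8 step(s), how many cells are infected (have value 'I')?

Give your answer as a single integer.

Answer: 56

Derivation:
Step 0 (initial): 2 infected
Step 1: +5 new -> 7 infected
Step 2: +9 new -> 16 infected
Step 3: +9 new -> 25 infected
Step 4: +7 new -> 32 infected
Step 5: +6 new -> 38 infected
Step 6: +6 new -> 44 infected
Step 7: +7 new -> 51 infected
Step 8: +5 new -> 56 infected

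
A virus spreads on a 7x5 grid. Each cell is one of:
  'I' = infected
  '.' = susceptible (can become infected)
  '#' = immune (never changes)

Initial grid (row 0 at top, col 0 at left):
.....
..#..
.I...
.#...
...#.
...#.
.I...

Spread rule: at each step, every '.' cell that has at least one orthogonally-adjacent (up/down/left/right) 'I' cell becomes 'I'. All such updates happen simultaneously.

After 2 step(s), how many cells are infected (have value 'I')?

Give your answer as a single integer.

Answer: 17

Derivation:
Step 0 (initial): 2 infected
Step 1: +6 new -> 8 infected
Step 2: +9 new -> 17 infected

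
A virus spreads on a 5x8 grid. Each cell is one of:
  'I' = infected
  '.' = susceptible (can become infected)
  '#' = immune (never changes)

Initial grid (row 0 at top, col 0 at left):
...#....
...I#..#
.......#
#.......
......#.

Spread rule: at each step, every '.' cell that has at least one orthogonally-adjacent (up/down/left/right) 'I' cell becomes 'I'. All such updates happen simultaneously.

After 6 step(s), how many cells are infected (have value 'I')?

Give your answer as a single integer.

Step 0 (initial): 1 infected
Step 1: +2 new -> 3 infected
Step 2: +5 new -> 8 infected
Step 3: +7 new -> 15 infected
Step 4: +8 new -> 23 infected
Step 5: +5 new -> 28 infected
Step 6: +4 new -> 32 infected

Answer: 32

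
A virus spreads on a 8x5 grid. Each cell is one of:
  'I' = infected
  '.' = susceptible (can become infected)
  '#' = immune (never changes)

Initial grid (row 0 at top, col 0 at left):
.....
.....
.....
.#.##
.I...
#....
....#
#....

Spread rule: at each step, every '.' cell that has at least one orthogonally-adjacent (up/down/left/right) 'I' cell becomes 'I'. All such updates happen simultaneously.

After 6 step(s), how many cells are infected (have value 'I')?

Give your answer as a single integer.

Answer: 33

Derivation:
Step 0 (initial): 1 infected
Step 1: +3 new -> 4 infected
Step 2: +5 new -> 9 infected
Step 3: +7 new -> 16 infected
Step 4: +7 new -> 23 infected
Step 5: +6 new -> 29 infected
Step 6: +4 new -> 33 infected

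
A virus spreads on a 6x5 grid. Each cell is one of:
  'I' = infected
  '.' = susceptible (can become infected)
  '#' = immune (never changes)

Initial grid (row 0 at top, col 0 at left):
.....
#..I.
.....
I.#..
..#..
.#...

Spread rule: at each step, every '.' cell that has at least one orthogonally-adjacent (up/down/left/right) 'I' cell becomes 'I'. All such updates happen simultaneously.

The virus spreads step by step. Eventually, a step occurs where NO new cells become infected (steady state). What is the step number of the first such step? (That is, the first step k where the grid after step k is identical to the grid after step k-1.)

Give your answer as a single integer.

Answer: 6

Derivation:
Step 0 (initial): 2 infected
Step 1: +7 new -> 9 infected
Step 2: +9 new -> 18 infected
Step 3: +3 new -> 21 infected
Step 4: +3 new -> 24 infected
Step 5: +2 new -> 26 infected
Step 6: +0 new -> 26 infected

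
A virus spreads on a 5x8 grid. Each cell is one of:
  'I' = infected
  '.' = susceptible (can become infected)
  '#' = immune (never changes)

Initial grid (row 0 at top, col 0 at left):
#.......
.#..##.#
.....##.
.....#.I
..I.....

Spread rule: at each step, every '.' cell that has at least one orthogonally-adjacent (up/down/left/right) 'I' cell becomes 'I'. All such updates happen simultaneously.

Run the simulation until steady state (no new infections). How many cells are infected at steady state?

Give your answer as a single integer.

Step 0 (initial): 2 infected
Step 1: +6 new -> 8 infected
Step 2: +6 new -> 14 infected
Step 3: +6 new -> 20 infected
Step 4: +4 new -> 24 infected
Step 5: +3 new -> 27 infected
Step 6: +1 new -> 28 infected
Step 7: +1 new -> 29 infected
Step 8: +1 new -> 30 infected
Step 9: +2 new -> 32 infected
Step 10: +0 new -> 32 infected

Answer: 32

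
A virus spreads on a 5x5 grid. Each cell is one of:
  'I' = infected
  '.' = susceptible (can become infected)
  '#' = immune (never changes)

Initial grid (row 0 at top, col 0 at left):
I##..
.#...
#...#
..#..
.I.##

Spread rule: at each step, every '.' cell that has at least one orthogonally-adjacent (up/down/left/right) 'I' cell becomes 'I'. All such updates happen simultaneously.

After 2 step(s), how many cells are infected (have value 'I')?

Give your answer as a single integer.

Step 0 (initial): 2 infected
Step 1: +4 new -> 6 infected
Step 2: +2 new -> 8 infected

Answer: 8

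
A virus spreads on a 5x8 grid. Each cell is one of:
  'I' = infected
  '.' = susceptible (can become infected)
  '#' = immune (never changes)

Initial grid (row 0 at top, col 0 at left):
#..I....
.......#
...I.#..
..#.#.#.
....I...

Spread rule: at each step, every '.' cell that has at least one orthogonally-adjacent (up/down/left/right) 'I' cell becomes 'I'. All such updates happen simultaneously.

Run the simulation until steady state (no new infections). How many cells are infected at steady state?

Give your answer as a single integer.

Step 0 (initial): 3 infected
Step 1: +8 new -> 11 infected
Step 2: +8 new -> 19 infected
Step 3: +7 new -> 26 infected
Step 4: +6 new -> 32 infected
Step 5: +2 new -> 34 infected
Step 6: +0 new -> 34 infected

Answer: 34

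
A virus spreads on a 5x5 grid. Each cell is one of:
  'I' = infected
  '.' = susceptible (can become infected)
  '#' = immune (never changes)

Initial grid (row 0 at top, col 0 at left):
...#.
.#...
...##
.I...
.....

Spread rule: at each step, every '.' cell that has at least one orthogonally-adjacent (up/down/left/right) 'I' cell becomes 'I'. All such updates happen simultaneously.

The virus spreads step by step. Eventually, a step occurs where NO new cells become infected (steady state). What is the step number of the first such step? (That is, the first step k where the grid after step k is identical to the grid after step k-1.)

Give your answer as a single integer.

Step 0 (initial): 1 infected
Step 1: +4 new -> 5 infected
Step 2: +5 new -> 10 infected
Step 3: +4 new -> 14 infected
Step 4: +4 new -> 18 infected
Step 5: +2 new -> 20 infected
Step 6: +1 new -> 21 infected
Step 7: +0 new -> 21 infected

Answer: 7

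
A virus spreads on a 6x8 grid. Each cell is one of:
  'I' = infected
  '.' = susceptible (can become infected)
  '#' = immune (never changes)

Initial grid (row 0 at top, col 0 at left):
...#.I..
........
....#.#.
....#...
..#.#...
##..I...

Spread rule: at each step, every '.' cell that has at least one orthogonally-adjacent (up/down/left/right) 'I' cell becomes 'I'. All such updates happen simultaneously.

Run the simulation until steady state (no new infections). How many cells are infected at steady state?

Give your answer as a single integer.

Answer: 40

Derivation:
Step 0 (initial): 2 infected
Step 1: +5 new -> 7 infected
Step 2: +8 new -> 15 infected
Step 3: +6 new -> 21 infected
Step 4: +6 new -> 27 infected
Step 5: +5 new -> 32 infected
Step 6: +5 new -> 37 infected
Step 7: +3 new -> 40 infected
Step 8: +0 new -> 40 infected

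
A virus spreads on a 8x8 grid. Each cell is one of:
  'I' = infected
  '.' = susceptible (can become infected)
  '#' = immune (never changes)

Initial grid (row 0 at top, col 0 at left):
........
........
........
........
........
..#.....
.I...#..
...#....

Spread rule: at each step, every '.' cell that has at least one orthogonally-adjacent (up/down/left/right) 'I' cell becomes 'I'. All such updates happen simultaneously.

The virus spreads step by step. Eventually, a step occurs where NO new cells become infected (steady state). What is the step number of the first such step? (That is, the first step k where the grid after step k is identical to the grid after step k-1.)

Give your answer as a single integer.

Step 0 (initial): 1 infected
Step 1: +4 new -> 5 infected
Step 2: +5 new -> 10 infected
Step 3: +5 new -> 15 infected
Step 4: +6 new -> 21 infected
Step 5: +7 new -> 28 infected
Step 6: +8 new -> 36 infected
Step 7: +9 new -> 45 infected
Step 8: +6 new -> 51 infected
Step 9: +4 new -> 55 infected
Step 10: +3 new -> 58 infected
Step 11: +2 new -> 60 infected
Step 12: +1 new -> 61 infected
Step 13: +0 new -> 61 infected

Answer: 13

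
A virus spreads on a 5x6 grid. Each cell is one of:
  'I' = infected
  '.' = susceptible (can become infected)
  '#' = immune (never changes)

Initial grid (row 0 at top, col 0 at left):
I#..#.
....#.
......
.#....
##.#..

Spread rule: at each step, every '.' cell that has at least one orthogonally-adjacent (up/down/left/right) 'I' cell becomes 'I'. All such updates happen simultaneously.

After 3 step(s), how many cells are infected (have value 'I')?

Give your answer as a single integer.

Answer: 7

Derivation:
Step 0 (initial): 1 infected
Step 1: +1 new -> 2 infected
Step 2: +2 new -> 4 infected
Step 3: +3 new -> 7 infected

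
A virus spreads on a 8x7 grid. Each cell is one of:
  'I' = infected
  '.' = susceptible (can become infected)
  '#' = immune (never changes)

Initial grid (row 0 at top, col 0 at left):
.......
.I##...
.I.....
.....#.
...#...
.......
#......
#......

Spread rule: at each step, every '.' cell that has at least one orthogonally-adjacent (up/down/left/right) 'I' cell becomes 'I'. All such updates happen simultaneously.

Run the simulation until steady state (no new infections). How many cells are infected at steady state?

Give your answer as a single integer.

Answer: 50

Derivation:
Step 0 (initial): 2 infected
Step 1: +5 new -> 7 infected
Step 2: +6 new -> 13 infected
Step 3: +6 new -> 19 infected
Step 4: +7 new -> 26 infected
Step 5: +7 new -> 33 infected
Step 6: +7 new -> 40 infected
Step 7: +4 new -> 44 infected
Step 8: +3 new -> 47 infected
Step 9: +2 new -> 49 infected
Step 10: +1 new -> 50 infected
Step 11: +0 new -> 50 infected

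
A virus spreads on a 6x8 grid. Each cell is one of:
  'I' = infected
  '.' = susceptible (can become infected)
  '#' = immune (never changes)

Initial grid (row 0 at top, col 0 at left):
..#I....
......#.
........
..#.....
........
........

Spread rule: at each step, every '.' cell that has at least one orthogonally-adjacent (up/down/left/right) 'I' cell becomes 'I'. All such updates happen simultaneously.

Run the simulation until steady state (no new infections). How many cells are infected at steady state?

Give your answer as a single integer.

Answer: 45

Derivation:
Step 0 (initial): 1 infected
Step 1: +2 new -> 3 infected
Step 2: +4 new -> 7 infected
Step 3: +6 new -> 13 infected
Step 4: +7 new -> 20 infected
Step 5: +9 new -> 29 infected
Step 6: +7 new -> 36 infected
Step 7: +5 new -> 41 infected
Step 8: +3 new -> 44 infected
Step 9: +1 new -> 45 infected
Step 10: +0 new -> 45 infected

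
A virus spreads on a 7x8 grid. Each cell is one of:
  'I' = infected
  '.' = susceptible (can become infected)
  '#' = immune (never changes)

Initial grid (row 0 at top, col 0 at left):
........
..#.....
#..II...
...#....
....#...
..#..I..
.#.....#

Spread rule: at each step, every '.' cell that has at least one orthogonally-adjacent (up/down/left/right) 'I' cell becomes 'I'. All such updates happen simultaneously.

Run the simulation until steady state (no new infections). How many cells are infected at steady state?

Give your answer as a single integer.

Step 0 (initial): 3 infected
Step 1: +9 new -> 12 infected
Step 2: +12 new -> 24 infected
Step 3: +11 new -> 35 infected
Step 4: +8 new -> 43 infected
Step 5: +4 new -> 47 infected
Step 6: +1 new -> 48 infected
Step 7: +1 new -> 49 infected
Step 8: +0 new -> 49 infected

Answer: 49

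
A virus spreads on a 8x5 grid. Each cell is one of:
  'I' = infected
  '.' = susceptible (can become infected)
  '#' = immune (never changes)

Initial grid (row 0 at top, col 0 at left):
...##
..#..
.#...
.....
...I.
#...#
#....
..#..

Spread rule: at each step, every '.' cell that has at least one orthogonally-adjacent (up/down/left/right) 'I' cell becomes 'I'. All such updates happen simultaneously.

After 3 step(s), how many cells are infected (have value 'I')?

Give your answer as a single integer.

Step 0 (initial): 1 infected
Step 1: +4 new -> 5 infected
Step 2: +6 new -> 11 infected
Step 3: +9 new -> 20 infected

Answer: 20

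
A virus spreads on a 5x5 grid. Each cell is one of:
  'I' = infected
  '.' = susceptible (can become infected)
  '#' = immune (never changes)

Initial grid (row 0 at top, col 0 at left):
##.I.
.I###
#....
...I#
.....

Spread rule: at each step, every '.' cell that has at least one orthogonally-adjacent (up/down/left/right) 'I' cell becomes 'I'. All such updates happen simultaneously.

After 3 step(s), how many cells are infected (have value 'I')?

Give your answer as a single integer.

Answer: 17

Derivation:
Step 0 (initial): 3 infected
Step 1: +7 new -> 10 infected
Step 2: +5 new -> 15 infected
Step 3: +2 new -> 17 infected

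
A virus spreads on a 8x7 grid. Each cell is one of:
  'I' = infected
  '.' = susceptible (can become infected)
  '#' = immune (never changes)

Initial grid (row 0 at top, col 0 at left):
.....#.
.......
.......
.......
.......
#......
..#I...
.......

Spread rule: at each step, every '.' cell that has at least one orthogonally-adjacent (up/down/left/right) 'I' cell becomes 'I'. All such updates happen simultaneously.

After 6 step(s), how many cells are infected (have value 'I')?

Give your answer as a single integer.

Answer: 42

Derivation:
Step 0 (initial): 1 infected
Step 1: +3 new -> 4 infected
Step 2: +6 new -> 10 infected
Step 3: +8 new -> 18 infected
Step 4: +9 new -> 27 infected
Step 5: +8 new -> 35 infected
Step 6: +7 new -> 42 infected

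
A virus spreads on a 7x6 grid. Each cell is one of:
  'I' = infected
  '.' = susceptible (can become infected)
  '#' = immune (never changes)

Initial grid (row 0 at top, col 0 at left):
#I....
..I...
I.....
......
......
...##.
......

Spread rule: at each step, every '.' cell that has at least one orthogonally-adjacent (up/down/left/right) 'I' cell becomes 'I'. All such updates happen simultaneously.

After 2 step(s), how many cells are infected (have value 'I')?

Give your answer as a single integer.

Answer: 16

Derivation:
Step 0 (initial): 3 infected
Step 1: +7 new -> 10 infected
Step 2: +6 new -> 16 infected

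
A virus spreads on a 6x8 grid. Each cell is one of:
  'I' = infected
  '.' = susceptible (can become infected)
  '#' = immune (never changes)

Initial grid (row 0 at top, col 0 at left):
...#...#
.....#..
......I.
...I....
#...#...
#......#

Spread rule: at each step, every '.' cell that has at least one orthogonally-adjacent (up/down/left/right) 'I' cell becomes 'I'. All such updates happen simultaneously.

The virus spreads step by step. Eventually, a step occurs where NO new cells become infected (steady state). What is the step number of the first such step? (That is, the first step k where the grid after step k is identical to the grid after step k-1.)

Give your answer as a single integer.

Answer: 7

Derivation:
Step 0 (initial): 2 infected
Step 1: +8 new -> 10 infected
Step 2: +11 new -> 21 infected
Step 3: +11 new -> 32 infected
Step 4: +6 new -> 38 infected
Step 5: +2 new -> 40 infected
Step 6: +1 new -> 41 infected
Step 7: +0 new -> 41 infected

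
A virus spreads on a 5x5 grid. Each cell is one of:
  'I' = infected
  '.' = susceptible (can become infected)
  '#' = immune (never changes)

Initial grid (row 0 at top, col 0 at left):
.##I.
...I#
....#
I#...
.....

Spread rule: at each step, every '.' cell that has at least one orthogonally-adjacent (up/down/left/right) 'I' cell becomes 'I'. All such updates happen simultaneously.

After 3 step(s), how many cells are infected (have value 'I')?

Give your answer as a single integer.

Answer: 19

Derivation:
Step 0 (initial): 3 infected
Step 1: +5 new -> 8 infected
Step 2: +6 new -> 14 infected
Step 3: +5 new -> 19 infected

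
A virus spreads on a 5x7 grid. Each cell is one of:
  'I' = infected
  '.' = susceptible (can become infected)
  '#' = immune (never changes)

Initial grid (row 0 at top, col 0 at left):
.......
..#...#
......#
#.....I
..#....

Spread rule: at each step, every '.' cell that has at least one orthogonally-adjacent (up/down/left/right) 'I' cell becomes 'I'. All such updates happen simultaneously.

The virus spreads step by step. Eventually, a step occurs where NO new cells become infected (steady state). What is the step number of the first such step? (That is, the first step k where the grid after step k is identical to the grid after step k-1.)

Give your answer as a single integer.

Answer: 10

Derivation:
Step 0 (initial): 1 infected
Step 1: +2 new -> 3 infected
Step 2: +3 new -> 6 infected
Step 3: +4 new -> 10 infected
Step 4: +5 new -> 15 infected
Step 5: +5 new -> 20 infected
Step 6: +3 new -> 23 infected
Step 7: +4 new -> 27 infected
Step 8: +2 new -> 29 infected
Step 9: +1 new -> 30 infected
Step 10: +0 new -> 30 infected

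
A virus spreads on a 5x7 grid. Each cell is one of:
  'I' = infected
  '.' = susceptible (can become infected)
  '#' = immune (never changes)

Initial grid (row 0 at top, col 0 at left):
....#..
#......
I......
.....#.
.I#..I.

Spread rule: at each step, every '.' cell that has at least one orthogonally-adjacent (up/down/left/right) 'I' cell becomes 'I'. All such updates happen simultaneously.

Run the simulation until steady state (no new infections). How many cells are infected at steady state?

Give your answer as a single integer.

Answer: 31

Derivation:
Step 0 (initial): 3 infected
Step 1: +6 new -> 9 infected
Step 2: +6 new -> 15 infected
Step 3: +6 new -> 21 infected
Step 4: +6 new -> 27 infected
Step 5: +3 new -> 30 infected
Step 6: +1 new -> 31 infected
Step 7: +0 new -> 31 infected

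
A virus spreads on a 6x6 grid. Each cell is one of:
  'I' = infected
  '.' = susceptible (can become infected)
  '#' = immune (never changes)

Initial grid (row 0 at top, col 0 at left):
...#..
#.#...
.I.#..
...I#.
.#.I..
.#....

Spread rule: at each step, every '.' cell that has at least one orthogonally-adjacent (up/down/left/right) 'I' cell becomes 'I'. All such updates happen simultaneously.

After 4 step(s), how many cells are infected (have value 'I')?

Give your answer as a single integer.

Answer: 23

Derivation:
Step 0 (initial): 3 infected
Step 1: +8 new -> 11 infected
Step 2: +5 new -> 16 infected
Step 3: +5 new -> 21 infected
Step 4: +2 new -> 23 infected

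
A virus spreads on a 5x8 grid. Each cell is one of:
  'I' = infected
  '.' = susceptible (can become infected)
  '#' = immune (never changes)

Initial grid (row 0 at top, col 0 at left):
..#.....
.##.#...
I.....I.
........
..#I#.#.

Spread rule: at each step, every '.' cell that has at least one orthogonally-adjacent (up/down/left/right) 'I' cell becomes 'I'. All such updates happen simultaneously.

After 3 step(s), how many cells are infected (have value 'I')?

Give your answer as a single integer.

Answer: 31

Derivation:
Step 0 (initial): 3 infected
Step 1: +8 new -> 11 infected
Step 2: +13 new -> 24 infected
Step 3: +7 new -> 31 infected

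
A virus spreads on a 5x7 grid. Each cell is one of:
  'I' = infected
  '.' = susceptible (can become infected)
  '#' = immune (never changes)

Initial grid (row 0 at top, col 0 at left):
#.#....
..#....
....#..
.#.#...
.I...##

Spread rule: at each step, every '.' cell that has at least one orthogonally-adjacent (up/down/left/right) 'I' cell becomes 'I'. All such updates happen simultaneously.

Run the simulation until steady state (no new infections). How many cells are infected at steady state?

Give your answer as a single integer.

Answer: 27

Derivation:
Step 0 (initial): 1 infected
Step 1: +2 new -> 3 infected
Step 2: +3 new -> 6 infected
Step 3: +3 new -> 9 infected
Step 4: +4 new -> 13 infected
Step 5: +3 new -> 16 infected
Step 6: +5 new -> 21 infected
Step 7: +3 new -> 24 infected
Step 8: +2 new -> 26 infected
Step 9: +1 new -> 27 infected
Step 10: +0 new -> 27 infected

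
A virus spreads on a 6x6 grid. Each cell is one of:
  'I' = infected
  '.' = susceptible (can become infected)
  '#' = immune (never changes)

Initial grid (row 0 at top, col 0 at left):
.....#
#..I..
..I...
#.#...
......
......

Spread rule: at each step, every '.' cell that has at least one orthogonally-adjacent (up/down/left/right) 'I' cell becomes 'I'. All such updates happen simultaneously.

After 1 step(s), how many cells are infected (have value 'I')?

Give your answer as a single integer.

Answer: 7

Derivation:
Step 0 (initial): 2 infected
Step 1: +5 new -> 7 infected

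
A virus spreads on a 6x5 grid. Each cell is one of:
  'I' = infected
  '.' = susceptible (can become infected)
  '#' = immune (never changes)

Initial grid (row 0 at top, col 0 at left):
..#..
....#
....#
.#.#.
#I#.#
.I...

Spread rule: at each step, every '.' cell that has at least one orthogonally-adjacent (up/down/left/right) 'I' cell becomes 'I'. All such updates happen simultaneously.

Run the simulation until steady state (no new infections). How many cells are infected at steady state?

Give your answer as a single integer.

Answer: 7

Derivation:
Step 0 (initial): 2 infected
Step 1: +2 new -> 4 infected
Step 2: +1 new -> 5 infected
Step 3: +2 new -> 7 infected
Step 4: +0 new -> 7 infected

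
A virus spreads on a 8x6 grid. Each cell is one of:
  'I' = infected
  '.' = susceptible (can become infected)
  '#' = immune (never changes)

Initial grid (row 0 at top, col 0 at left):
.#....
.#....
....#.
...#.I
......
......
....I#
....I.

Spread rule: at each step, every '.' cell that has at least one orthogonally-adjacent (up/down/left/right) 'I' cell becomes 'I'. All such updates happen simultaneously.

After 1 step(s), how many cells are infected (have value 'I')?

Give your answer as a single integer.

Step 0 (initial): 3 infected
Step 1: +7 new -> 10 infected

Answer: 10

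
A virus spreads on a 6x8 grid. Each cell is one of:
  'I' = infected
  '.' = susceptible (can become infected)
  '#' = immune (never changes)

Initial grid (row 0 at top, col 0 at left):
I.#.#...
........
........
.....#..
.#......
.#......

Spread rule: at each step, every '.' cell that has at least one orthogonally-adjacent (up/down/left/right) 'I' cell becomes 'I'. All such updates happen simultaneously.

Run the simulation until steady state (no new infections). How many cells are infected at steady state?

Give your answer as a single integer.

Step 0 (initial): 1 infected
Step 1: +2 new -> 3 infected
Step 2: +2 new -> 5 infected
Step 3: +3 new -> 8 infected
Step 4: +4 new -> 12 infected
Step 5: +5 new -> 17 infected
Step 6: +4 new -> 21 infected
Step 7: +6 new -> 27 infected
Step 8: +5 new -> 32 infected
Step 9: +5 new -> 37 infected
Step 10: +3 new -> 40 infected
Step 11: +2 new -> 42 infected
Step 12: +1 new -> 43 infected
Step 13: +0 new -> 43 infected

Answer: 43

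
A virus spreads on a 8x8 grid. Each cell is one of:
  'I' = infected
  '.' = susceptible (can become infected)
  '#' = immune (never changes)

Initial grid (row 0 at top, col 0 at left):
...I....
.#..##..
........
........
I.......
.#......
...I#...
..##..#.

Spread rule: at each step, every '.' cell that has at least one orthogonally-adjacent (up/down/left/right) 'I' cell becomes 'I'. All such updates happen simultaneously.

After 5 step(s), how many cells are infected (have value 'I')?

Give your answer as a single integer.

Step 0 (initial): 3 infected
Step 1: +8 new -> 11 infected
Step 2: +12 new -> 23 infected
Step 3: +12 new -> 35 infected
Step 4: +7 new -> 42 infected
Step 5: +7 new -> 49 infected

Answer: 49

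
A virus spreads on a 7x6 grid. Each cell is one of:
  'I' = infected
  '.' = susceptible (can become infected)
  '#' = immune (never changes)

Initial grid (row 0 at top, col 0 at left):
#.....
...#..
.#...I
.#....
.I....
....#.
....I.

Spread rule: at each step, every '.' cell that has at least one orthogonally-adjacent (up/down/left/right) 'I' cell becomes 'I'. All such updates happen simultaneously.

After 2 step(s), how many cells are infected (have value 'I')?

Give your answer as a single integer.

Step 0 (initial): 3 infected
Step 1: +8 new -> 11 infected
Step 2: +14 new -> 25 infected

Answer: 25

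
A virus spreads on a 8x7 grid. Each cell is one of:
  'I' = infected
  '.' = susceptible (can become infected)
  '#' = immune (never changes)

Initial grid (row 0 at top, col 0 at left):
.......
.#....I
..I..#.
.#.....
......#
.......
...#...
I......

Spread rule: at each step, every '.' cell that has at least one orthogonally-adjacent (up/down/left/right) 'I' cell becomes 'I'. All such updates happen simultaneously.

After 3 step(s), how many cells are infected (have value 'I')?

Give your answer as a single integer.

Step 0 (initial): 3 infected
Step 1: +9 new -> 12 infected
Step 2: +12 new -> 24 infected
Step 3: +14 new -> 38 infected

Answer: 38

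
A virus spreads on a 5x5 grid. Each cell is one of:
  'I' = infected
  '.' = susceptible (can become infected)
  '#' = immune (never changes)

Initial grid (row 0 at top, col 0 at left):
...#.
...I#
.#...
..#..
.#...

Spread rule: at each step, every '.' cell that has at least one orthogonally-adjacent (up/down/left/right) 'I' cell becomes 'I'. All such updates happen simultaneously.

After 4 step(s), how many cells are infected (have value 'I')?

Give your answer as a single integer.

Step 0 (initial): 1 infected
Step 1: +2 new -> 3 infected
Step 2: +5 new -> 8 infected
Step 3: +4 new -> 12 infected
Step 4: +4 new -> 16 infected

Answer: 16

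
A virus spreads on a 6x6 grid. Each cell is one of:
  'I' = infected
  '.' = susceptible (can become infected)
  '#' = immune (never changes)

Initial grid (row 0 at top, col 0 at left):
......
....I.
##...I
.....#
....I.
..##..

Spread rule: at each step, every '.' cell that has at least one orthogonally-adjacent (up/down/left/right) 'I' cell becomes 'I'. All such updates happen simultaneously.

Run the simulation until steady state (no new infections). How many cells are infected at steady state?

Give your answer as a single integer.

Step 0 (initial): 3 infected
Step 1: +8 new -> 11 infected
Step 2: +7 new -> 18 infected
Step 3: +5 new -> 23 infected
Step 4: +5 new -> 28 infected
Step 5: +3 new -> 31 infected
Step 6: +0 new -> 31 infected

Answer: 31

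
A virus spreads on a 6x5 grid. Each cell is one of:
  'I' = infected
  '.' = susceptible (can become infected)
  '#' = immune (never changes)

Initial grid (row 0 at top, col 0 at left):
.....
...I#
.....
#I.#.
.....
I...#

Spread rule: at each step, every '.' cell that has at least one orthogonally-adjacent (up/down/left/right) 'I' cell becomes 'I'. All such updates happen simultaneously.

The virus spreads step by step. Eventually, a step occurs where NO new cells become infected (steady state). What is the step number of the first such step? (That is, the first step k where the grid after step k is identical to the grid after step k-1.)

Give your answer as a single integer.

Step 0 (initial): 3 infected
Step 1: +8 new -> 11 infected
Step 2: +8 new -> 19 infected
Step 3: +5 new -> 24 infected
Step 4: +2 new -> 26 infected
Step 5: +0 new -> 26 infected

Answer: 5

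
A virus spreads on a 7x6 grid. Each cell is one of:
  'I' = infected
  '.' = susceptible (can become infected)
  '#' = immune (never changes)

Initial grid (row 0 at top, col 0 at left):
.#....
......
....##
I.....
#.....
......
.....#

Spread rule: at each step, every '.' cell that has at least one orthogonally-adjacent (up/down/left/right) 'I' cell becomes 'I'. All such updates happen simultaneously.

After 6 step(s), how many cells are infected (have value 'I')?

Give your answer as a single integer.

Answer: 32

Derivation:
Step 0 (initial): 1 infected
Step 1: +2 new -> 3 infected
Step 2: +4 new -> 7 infected
Step 3: +6 new -> 13 infected
Step 4: +7 new -> 20 infected
Step 5: +7 new -> 27 infected
Step 6: +5 new -> 32 infected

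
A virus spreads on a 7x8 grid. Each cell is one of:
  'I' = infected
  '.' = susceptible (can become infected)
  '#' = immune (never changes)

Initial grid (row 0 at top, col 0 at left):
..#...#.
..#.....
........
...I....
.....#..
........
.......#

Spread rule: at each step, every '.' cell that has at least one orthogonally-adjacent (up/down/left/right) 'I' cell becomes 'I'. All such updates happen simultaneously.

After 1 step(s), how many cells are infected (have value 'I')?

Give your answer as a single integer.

Answer: 5

Derivation:
Step 0 (initial): 1 infected
Step 1: +4 new -> 5 infected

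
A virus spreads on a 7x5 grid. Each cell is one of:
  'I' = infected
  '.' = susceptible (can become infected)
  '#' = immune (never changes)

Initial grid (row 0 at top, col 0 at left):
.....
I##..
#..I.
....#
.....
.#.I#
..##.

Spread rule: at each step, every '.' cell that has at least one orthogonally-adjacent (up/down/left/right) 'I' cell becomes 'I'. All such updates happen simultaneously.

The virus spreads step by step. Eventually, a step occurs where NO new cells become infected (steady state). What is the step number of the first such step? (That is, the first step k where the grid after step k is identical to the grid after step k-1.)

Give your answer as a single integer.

Answer: 8

Derivation:
Step 0 (initial): 3 infected
Step 1: +7 new -> 10 infected
Step 2: +7 new -> 17 infected
Step 3: +4 new -> 21 infected
Step 4: +2 new -> 23 infected
Step 5: +1 new -> 24 infected
Step 6: +1 new -> 25 infected
Step 7: +1 new -> 26 infected
Step 8: +0 new -> 26 infected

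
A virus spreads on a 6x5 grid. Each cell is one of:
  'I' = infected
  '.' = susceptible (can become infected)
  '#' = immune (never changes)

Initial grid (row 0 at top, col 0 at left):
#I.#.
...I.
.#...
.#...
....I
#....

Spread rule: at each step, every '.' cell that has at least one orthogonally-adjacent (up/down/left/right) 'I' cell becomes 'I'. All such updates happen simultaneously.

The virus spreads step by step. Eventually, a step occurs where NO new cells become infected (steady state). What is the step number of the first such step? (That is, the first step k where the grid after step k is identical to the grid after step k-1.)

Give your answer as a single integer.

Answer: 5

Derivation:
Step 0 (initial): 3 infected
Step 1: +8 new -> 11 infected
Step 2: +7 new -> 18 infected
Step 3: +4 new -> 22 infected
Step 4: +3 new -> 25 infected
Step 5: +0 new -> 25 infected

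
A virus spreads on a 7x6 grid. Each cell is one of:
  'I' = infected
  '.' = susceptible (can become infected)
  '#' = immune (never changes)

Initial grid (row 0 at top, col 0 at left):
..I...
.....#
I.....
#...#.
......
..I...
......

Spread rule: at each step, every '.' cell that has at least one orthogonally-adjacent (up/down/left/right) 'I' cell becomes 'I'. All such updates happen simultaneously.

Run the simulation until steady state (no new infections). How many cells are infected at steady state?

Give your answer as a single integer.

Step 0 (initial): 3 infected
Step 1: +9 new -> 12 infected
Step 2: +13 new -> 25 infected
Step 3: +9 new -> 34 infected
Step 4: +3 new -> 37 infected
Step 5: +2 new -> 39 infected
Step 6: +0 new -> 39 infected

Answer: 39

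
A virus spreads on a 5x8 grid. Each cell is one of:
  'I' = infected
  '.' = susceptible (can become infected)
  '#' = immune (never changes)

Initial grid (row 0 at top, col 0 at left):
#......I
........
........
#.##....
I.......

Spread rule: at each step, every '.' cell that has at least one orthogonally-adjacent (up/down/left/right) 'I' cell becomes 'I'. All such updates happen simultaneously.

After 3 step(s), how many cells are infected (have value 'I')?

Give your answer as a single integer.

Step 0 (initial): 2 infected
Step 1: +3 new -> 5 infected
Step 2: +5 new -> 10 infected
Step 3: +6 new -> 16 infected

Answer: 16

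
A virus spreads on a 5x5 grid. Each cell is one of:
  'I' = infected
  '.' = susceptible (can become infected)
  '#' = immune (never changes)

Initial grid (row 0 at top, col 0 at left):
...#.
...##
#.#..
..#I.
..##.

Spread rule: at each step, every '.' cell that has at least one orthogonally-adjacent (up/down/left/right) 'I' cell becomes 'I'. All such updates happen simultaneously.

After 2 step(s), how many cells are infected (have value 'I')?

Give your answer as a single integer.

Step 0 (initial): 1 infected
Step 1: +2 new -> 3 infected
Step 2: +2 new -> 5 infected

Answer: 5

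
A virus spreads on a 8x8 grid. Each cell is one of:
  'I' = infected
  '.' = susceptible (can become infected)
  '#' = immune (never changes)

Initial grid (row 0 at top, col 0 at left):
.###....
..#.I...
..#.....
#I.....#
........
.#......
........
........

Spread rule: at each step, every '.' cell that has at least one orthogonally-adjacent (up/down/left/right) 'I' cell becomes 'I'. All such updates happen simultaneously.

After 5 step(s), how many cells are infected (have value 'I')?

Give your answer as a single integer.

Answer: 44

Derivation:
Step 0 (initial): 2 infected
Step 1: +7 new -> 9 infected
Step 2: +10 new -> 19 infected
Step 3: +9 new -> 28 infected
Step 4: +9 new -> 37 infected
Step 5: +7 new -> 44 infected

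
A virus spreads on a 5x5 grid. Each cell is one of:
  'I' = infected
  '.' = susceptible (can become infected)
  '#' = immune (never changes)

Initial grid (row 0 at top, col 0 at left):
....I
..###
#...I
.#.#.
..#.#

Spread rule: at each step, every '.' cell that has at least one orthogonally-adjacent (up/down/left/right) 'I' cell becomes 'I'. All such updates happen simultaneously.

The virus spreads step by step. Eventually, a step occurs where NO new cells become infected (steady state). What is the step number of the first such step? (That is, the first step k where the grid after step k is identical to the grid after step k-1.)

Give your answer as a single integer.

Step 0 (initial): 2 infected
Step 1: +3 new -> 5 infected
Step 2: +2 new -> 7 infected
Step 3: +3 new -> 10 infected
Step 4: +2 new -> 12 infected
Step 5: +1 new -> 13 infected
Step 6: +0 new -> 13 infected

Answer: 6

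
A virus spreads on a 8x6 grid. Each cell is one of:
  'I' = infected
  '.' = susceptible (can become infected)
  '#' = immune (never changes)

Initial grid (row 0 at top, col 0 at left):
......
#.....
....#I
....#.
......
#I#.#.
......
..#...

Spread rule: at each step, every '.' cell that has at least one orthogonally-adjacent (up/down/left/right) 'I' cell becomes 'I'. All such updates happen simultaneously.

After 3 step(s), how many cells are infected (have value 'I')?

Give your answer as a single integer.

Step 0 (initial): 2 infected
Step 1: +4 new -> 6 infected
Step 2: +9 new -> 15 infected
Step 3: +10 new -> 25 infected

Answer: 25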